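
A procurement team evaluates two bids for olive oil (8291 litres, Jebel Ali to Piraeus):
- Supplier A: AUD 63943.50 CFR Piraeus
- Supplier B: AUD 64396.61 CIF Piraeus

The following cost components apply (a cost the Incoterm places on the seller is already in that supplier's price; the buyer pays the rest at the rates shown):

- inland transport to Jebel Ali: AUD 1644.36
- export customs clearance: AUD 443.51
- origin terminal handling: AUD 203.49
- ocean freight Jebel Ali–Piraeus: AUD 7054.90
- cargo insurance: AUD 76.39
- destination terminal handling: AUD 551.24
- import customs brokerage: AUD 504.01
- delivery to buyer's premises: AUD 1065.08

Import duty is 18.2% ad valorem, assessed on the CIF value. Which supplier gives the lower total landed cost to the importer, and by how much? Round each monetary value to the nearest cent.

Supplier A (CFR):
CIF value = CFR price + insurance = 63943.50 + 76.39 = 64019.89
Import duty = 64019.89 × 18.2% = 11651.62
Buyer bears (A): 76.39 + 551.24 + 504.01 + 1065.08 = 2196.72
Landed cost (A) = invoice 63943.50 + 2196.72 + duty 11651.62 = 77791.84
Supplier B (CIF):
The CIF price already equals the CIF value: 64396.61
Import duty = 64396.61 × 18.2% = 11720.18
Buyer bears (B): 551.24 + 504.01 + 1065.08 = 2120.33
Landed cost (B) = invoice 64396.61 + 2120.33 + duty 11720.18 = 78237.12
Difference = |77791.84 − 78237.12| = 445.28

Supplier A is cheaper by AUD 445.28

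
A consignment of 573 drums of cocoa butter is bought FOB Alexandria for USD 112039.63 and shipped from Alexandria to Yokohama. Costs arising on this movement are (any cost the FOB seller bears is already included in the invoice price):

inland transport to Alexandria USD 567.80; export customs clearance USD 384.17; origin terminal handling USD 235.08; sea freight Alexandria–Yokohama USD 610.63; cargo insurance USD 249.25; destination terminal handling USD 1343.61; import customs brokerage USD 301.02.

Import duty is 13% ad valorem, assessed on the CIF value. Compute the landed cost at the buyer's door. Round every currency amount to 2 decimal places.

Total landed cost: USD 129221.08

FOB: the seller bears costs until goods are on board at the origin port; the buyer bears freight, insurance and all costs thereafter.
Already in the invoice (seller's account under FOB): inland to port, export clearance, origin terminal — exclude.
CIF value = FOB price + freight + insurance = 112039.63 + 610.63 + 249.25 = 112899.51
Import duty = 112899.51 × 13% = 14676.94
Buyer bears: freight 610.63 + insurance 249.25 + destination terminal 1343.61 + brokerage 301.02 + duty 14676.94 = 17181.45
Landed cost = invoice 112039.63 + 17181.45 = 129221.08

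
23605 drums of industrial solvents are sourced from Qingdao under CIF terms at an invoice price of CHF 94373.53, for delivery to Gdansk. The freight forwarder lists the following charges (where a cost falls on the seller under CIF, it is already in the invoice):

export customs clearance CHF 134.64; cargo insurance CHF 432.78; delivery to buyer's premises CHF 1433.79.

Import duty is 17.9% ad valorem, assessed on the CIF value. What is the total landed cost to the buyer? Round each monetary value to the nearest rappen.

CIF: the seller pays costs through ocean freight and marine insurance to the destination port.
Already in the invoice (seller's account under CIF): export clearance, insurance — exclude.
The CIF price already equals the CIF value: 94373.53
Import duty = 94373.53 × 17.9% = 16892.86
Buyer bears: delivery 1433.79 + duty 16892.86 = 18326.65
Landed cost = invoice 94373.53 + 18326.65 = 112700.18

Total landed cost: CHF 112700.18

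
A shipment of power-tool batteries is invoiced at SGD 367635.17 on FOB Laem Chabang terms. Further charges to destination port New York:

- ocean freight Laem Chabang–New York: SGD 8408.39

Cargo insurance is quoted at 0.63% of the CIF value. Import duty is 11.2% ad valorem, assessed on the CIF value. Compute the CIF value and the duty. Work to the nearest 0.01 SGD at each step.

Let C be the CIF value. C = FOB price + freight + 0.63% × C
C − 0.63% × C = 367635.17 + 8408.39
0.9937 × C = 376043.56
C = 376043.56 / 0.9937 = 378427.65
Insurance premium = 0.63% × 378427.65 = 2384.09
Import duty = 378427.65 × 11.2% = 42383.90

CIF value: SGD 378427.65; import duty: SGD 42383.90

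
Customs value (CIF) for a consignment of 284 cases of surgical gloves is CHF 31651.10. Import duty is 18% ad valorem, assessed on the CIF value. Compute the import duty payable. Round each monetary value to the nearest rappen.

Import duty: CHF 5697.20

Import duty = 31651.10 × 18% = 5697.20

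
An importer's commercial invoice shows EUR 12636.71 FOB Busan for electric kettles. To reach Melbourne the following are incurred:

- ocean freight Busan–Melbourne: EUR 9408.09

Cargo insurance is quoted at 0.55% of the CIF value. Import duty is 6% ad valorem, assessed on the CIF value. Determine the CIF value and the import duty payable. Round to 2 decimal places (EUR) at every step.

Let C be the CIF value. C = FOB price + freight + 0.55% × C
C − 0.55% × C = 12636.71 + 9408.09
0.9945 × C = 22044.80
C = 22044.80 / 0.9945 = 22166.72
Insurance premium = 0.55% × 22166.72 = 121.92
Import duty = 22166.72 × 6% = 1330.00

CIF value: EUR 22166.72; import duty: EUR 1330.00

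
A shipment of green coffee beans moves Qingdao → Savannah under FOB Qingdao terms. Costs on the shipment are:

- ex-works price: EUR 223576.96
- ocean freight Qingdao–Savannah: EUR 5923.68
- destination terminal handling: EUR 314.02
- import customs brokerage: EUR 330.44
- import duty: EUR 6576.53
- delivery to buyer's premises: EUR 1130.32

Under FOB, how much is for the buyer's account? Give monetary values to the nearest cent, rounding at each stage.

FOB: the seller bears costs until goods are on board at the origin port; the buyer bears freight, insurance and all costs thereafter.
Seller's account: goods 223576.96 = 223576.96
Buyer's account: freight 5923.68 + destination terminal 314.02 + brokerage 330.44 + duty 6576.53 + delivery 1130.32 = 14274.99

Buyer's account: EUR 14274.99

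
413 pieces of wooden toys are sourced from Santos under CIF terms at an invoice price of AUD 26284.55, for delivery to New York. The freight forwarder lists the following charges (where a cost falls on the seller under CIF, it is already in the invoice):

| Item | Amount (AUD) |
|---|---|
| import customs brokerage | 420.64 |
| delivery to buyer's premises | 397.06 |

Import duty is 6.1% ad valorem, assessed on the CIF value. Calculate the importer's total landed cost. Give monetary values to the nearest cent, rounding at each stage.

Total landed cost: AUD 28705.61

CIF: the seller pays costs through ocean freight and marine insurance to the destination port.
The CIF price already equals the CIF value: 26284.55
Import duty = 26284.55 × 6.1% = 1603.36
Buyer bears: brokerage 420.64 + delivery 397.06 + duty 1603.36 = 2421.06
Landed cost = invoice 26284.55 + 2421.06 = 28705.61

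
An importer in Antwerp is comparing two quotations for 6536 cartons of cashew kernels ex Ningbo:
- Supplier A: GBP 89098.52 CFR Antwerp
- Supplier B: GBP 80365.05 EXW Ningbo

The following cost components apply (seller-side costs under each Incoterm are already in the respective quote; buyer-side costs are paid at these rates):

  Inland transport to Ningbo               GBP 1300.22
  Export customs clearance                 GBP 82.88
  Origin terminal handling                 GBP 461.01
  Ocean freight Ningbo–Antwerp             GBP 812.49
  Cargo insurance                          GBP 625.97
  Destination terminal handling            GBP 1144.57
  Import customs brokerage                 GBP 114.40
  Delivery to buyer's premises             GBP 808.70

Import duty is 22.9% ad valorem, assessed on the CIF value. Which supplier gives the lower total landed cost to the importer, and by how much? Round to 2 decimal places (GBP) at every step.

Supplier B is cheaper by GBP 7468.48

Supplier A (CFR):
CIF value = CFR price + insurance = 89098.52 + 625.97 = 89724.49
Import duty = 89724.49 × 22.9% = 20546.91
Buyer bears (A): 625.97 + 1144.57 + 114.40 + 808.70 = 2693.64
Landed cost (A) = invoice 89098.52 + 2693.64 + duty 20546.91 = 112339.07
Supplier B (EXW):
CIF value = EXW price + inland to port + export clearance + origin terminal + freight + insurance = 80365.05 + 1300.22 + 82.88 + 461.01 + 812.49 + 625.97 = 83647.62
Import duty = 83647.62 × 22.9% = 19155.30
Buyer bears (B): 1300.22 + 82.88 + 461.01 + 812.49 + 625.97 + 1144.57 + 114.40 + 808.70 = 5350.24
Landed cost (B) = invoice 80365.05 + 5350.24 + duty 19155.30 = 104870.59
Difference = |112339.07 − 104870.59| = 7468.48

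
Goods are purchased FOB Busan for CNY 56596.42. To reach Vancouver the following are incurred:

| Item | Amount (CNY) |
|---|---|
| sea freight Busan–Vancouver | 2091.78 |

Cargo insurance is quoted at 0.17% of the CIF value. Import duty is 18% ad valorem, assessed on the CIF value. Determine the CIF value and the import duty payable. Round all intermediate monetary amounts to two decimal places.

Let C be the CIF value. C = FOB price + freight + 0.17% × C
C − 0.17% × C = 56596.42 + 2091.78
0.9983 × C = 58688.20
C = 58688.20 / 0.9983 = 58788.14
Insurance premium = 0.17% × 58788.14 = 99.94
Import duty = 58788.14 × 18% = 10581.87

CIF value: CNY 58788.14; import duty: CNY 10581.87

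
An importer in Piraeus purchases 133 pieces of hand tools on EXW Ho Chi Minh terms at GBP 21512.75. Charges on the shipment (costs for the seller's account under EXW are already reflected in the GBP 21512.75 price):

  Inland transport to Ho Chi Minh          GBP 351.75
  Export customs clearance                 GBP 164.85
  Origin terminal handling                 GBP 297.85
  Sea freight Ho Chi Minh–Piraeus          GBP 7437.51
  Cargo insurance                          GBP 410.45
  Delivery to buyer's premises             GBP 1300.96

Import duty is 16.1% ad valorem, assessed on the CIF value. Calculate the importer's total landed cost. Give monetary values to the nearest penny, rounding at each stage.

EXW: the seller makes goods available at their premises; the buyer bears all onward costs.
CIF value = EXW price + inland to port + export clearance + origin terminal + freight + insurance = 21512.75 + 351.75 + 164.85 + 297.85 + 7437.51 + 410.45 = 30175.16
Import duty = 30175.16 × 16.1% = 4858.20
Buyer bears: inland to port 351.75 + export clearance 164.85 + origin terminal 297.85 + freight 7437.51 + insurance 410.45 + delivery 1300.96 + duty 4858.20 = 14821.57
Landed cost = invoice 21512.75 + 14821.57 = 36334.32

Total landed cost: GBP 36334.32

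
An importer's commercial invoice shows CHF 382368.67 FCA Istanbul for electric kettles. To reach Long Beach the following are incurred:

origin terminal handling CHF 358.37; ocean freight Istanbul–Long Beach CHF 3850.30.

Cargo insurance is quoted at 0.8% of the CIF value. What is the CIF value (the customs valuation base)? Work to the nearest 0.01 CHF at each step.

CIF value: CHF 389694.90

Let C be the CIF value. C = FCA price + pre-shipment costs + freight + 0.8% × C
C − 0.8% × C = 382368.67 + 358.37 + 3850.30
0.992 × C = 386577.34
C = 386577.34 / 0.992 = 389694.90
Insurance premium = 0.8% × 389694.90 = 3117.56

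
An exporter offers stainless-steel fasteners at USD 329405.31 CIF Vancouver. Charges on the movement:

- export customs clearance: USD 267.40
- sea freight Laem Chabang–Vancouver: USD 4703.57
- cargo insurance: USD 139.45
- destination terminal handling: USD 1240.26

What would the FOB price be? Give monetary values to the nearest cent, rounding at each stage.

FOB price: USD 324562.29

Not relevant to the conversion: export clearance — on the seller under both CIF and FOB; already in the CIF price and stays in the FOB price. destination terminal — on the buyer under both terms; not part of either seller's price.
From CIF to FOB, the seller no longer bears: freight, insurance.
FOB price = 329405.31 − 4703.57 − 139.45 = 324562.29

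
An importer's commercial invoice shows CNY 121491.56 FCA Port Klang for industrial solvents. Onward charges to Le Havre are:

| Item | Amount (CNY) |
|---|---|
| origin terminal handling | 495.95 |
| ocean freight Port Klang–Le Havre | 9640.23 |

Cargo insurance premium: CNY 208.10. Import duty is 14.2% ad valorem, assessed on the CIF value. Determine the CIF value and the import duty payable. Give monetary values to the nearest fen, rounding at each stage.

CIF = FCA price + pre-shipment costs + freight + insurance
CIF = 121491.56 + 495.95 + 9640.23 + 208.10 = 131835.84
Import duty = 131835.84 × 14.2% = 18720.69

CIF value: CNY 131835.84; import duty: CNY 18720.69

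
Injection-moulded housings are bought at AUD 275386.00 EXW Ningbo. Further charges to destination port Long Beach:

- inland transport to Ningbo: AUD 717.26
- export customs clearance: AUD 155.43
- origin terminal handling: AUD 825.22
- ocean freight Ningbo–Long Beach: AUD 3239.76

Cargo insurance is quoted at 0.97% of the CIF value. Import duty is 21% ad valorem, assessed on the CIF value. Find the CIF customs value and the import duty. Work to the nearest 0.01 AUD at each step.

CIF value: AUD 283069.44; import duty: AUD 59444.58

Let C be the CIF value. C = EXW price + pre-shipment costs + freight + 0.97% × C
C − 0.97% × C = 275386.00 + 717.26 + 155.43 + 825.22 + 3239.76
0.9903 × C = 280323.67
C = 280323.67 / 0.9903 = 283069.44
Insurance premium = 0.97% × 283069.44 = 2745.77
Import duty = 283069.44 × 21% = 59444.58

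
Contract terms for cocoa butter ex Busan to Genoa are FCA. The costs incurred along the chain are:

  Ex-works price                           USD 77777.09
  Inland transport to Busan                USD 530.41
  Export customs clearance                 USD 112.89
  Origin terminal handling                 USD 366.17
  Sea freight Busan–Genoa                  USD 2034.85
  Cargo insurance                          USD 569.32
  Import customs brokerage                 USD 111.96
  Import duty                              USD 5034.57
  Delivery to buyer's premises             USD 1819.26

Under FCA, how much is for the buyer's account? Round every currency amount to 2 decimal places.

Buyer's account: USD 9936.13

FCA: the seller delivers export-cleared goods to the carrier; the buyer bears costs from that point.
Seller's account: goods 77777.09 + inland to port 530.41 + export clearance 112.89 = 78420.39
Buyer's account: origin terminal 366.17 + freight 2034.85 + insurance 569.32 + brokerage 111.96 + duty 5034.57 + delivery 1819.26 = 9936.13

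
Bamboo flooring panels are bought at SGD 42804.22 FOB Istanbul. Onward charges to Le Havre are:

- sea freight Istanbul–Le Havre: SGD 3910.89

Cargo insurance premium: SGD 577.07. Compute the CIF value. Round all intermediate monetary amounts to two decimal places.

CIF = FOB price + freight + insurance
CIF = 42804.22 + 3910.89 + 577.07 = 47292.18

CIF value: SGD 47292.18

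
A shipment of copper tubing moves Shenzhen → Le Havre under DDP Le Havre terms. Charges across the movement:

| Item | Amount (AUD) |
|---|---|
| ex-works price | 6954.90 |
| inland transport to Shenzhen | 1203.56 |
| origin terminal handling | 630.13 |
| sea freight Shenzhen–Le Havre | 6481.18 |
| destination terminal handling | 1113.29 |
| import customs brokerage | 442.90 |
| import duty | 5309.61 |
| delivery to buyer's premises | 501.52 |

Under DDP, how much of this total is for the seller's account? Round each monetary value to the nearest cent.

Seller's account: AUD 22637.09

DDP: the seller bears all costs including import duty.
Seller's account: goods 6954.90 + inland to port 1203.56 + origin terminal 630.13 + freight 6481.18 + destination terminal 1113.29 + brokerage 442.90 + duty 5309.61 + delivery 501.52 = 22637.09
Buyer's account: 0.00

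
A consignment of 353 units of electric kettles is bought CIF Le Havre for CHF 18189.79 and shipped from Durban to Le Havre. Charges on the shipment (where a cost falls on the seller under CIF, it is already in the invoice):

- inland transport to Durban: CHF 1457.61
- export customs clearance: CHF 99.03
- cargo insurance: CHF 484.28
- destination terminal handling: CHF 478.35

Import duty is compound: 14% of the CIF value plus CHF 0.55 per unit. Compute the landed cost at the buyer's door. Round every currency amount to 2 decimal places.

CIF: the seller pays costs through ocean freight and marine insurance to the destination port.
Already in the invoice (seller's account under CIF): inland to port, export clearance, insurance — exclude.
The CIF price already equals the CIF value: 18189.79
Ad valorem component: 18189.79 × 14% = 2546.57
Specific component: 353 × 0.55 = 194.15
Import duty = 2546.57 + 194.15 = 2740.72
Buyer bears: destination terminal 478.35 + duty 2740.72 = 3219.07
Landed cost = invoice 18189.79 + 3219.07 = 21408.86

Total landed cost: CHF 21408.86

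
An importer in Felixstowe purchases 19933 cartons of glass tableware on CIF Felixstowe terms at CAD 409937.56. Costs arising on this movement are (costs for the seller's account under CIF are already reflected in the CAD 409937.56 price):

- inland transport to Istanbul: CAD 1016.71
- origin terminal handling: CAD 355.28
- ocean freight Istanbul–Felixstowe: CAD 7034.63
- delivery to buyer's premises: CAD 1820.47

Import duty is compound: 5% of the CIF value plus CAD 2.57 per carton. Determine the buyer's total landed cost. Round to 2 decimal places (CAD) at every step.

CIF: the seller pays costs through ocean freight and marine insurance to the destination port.
Already in the invoice (seller's account under CIF): inland to port, origin terminal, freight — exclude.
The CIF price already equals the CIF value: 409937.56
Ad valorem component: 409937.56 × 5% = 20496.88
Specific component: 19933 × 2.57 = 51227.81
Import duty = 20496.88 + 51227.81 = 71724.69
Buyer bears: delivery 1820.47 + duty 71724.69 = 73545.16
Landed cost = invoice 409937.56 + 73545.16 = 483482.72

Total landed cost: CAD 483482.72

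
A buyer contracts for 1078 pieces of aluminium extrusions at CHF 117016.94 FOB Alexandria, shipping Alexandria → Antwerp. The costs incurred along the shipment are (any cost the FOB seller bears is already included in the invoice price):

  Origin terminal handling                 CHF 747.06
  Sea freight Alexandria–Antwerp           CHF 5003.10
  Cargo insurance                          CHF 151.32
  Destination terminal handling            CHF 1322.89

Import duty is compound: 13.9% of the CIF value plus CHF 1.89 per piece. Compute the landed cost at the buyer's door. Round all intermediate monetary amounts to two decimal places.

Total landed cost: CHF 142513.49

FOB: the seller bears costs until goods are on board at the origin port; the buyer bears freight, insurance and all costs thereafter.
Already in the invoice (seller's account under FOB): origin terminal — exclude.
CIF value = FOB price + freight + insurance = 117016.94 + 5003.10 + 151.32 = 122171.36
Ad valorem component: 122171.36 × 13.9% = 16981.82
Specific component: 1078 × 1.89 = 2037.42
Import duty = 16981.82 + 2037.42 = 19019.24
Buyer bears: freight 5003.10 + insurance 151.32 + destination terminal 1322.89 + duty 19019.24 = 25496.55
Landed cost = invoice 117016.94 + 25496.55 = 142513.49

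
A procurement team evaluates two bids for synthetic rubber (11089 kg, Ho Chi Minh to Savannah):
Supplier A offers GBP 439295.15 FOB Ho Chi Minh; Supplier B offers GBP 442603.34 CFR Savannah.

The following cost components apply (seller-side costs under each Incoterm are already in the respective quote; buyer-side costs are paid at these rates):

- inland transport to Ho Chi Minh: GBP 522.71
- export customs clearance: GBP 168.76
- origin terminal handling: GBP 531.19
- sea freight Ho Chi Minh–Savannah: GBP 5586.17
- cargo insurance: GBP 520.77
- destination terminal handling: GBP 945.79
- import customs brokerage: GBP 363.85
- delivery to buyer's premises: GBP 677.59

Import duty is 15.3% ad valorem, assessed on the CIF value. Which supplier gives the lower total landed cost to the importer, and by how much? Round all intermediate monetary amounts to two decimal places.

Supplier B is cheaper by GBP 2626.51

Supplier A (FOB):
CIF value = FOB price + freight + insurance = 439295.15 + 5586.17 + 520.77 = 445402.09
Import duty = 445402.09 × 15.3% = 68146.52
Buyer bears (A): 5586.17 + 520.77 + 945.79 + 363.85 + 677.59 = 8094.17
Landed cost (A) = invoice 439295.15 + 8094.17 + duty 68146.52 = 515535.84
Supplier B (CFR):
CIF value = CFR price + insurance = 442603.34 + 520.77 = 443124.11
Import duty = 443124.11 × 15.3% = 67797.99
Buyer bears (B): 520.77 + 945.79 + 363.85 + 677.59 = 2508.00
Landed cost (B) = invoice 442603.34 + 2508.00 + duty 67797.99 = 512909.33
Difference = |515535.84 − 512909.33| = 2626.51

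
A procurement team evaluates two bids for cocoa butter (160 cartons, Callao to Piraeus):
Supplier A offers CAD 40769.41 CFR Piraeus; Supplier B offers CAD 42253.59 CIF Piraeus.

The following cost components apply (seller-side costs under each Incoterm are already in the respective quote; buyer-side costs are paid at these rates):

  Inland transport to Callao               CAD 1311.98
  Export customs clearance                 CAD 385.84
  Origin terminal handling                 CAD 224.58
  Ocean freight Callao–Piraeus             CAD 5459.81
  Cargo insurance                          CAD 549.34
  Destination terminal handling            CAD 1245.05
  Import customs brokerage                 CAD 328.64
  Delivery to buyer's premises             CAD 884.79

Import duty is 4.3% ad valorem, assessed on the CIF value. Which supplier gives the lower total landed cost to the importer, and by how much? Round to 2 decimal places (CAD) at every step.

Supplier A (CFR):
CIF value = CFR price + insurance = 40769.41 + 549.34 = 41318.75
Import duty = 41318.75 × 4.3% = 1776.71
Buyer bears (A): 549.34 + 1245.05 + 328.64 + 884.79 = 3007.82
Landed cost (A) = invoice 40769.41 + 3007.82 + duty 1776.71 = 45553.94
Supplier B (CIF):
The CIF price already equals the CIF value: 42253.59
Import duty = 42253.59 × 4.3% = 1816.90
Buyer bears (B): 1245.05 + 328.64 + 884.79 = 2458.48
Landed cost (B) = invoice 42253.59 + 2458.48 + duty 1816.90 = 46528.97
Difference = |45553.94 − 46528.97| = 975.03

Supplier A is cheaper by CAD 975.03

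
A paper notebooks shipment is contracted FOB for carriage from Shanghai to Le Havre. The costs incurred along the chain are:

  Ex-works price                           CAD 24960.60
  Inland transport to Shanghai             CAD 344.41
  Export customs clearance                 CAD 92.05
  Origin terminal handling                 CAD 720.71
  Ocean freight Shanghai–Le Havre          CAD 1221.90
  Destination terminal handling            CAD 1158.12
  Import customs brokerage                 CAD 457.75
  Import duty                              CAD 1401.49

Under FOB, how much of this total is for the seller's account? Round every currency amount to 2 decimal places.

Seller's account: CAD 26117.77

FOB: the seller bears costs until goods are on board at the origin port; the buyer bears freight, insurance and all costs thereafter.
Seller's account: goods 24960.60 + inland to port 344.41 + export clearance 92.05 + origin terminal 720.71 = 26117.77
Buyer's account: freight 1221.90 + destination terminal 1158.12 + brokerage 457.75 + duty 1401.49 = 4239.26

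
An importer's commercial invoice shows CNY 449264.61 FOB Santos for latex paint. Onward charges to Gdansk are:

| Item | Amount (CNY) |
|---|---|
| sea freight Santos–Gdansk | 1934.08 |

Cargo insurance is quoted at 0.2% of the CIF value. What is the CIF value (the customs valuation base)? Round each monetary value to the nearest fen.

CIF value: CNY 452102.90

Let C be the CIF value. C = FOB price + freight + 0.2% × C
C − 0.2% × C = 449264.61 + 1934.08
0.998 × C = 451198.69
C = 451198.69 / 0.998 = 452102.90
Insurance premium = 0.2% × 452102.90 = 904.21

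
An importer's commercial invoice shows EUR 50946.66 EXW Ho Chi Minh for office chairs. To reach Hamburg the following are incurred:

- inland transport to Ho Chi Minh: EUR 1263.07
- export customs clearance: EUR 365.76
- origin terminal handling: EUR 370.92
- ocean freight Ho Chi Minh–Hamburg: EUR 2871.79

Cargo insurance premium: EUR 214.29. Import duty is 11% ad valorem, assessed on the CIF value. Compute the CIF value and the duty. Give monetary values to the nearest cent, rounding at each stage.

CIF value: EUR 56032.49; import duty: EUR 6163.57

CIF = EXW price + pre-shipment costs + freight + insurance
CIF = 50946.66 + 1263.07 + 365.76 + 370.92 + 2871.79 + 214.29 = 56032.49
Import duty = 56032.49 × 11% = 6163.57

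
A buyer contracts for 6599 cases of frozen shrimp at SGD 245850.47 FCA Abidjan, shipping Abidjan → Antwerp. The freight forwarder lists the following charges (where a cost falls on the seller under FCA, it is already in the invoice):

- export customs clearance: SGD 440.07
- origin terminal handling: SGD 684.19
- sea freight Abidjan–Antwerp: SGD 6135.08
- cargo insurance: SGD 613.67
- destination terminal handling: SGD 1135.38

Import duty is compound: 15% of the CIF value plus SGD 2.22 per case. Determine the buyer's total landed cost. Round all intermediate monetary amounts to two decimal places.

FCA: the seller delivers export-cleared goods to the carrier; the buyer bears costs from that point.
Already in the invoice (seller's account under FCA): export clearance — exclude.
CIF value = FCA price + origin terminal + freight + insurance = 245850.47 + 684.19 + 6135.08 + 613.67 = 253283.41
Ad valorem component: 253283.41 × 15% = 37992.51
Specific component: 6599 × 2.22 = 14649.78
Import duty = 37992.51 + 14649.78 = 52642.29
Buyer bears: origin terminal 684.19 + freight 6135.08 + insurance 613.67 + destination terminal 1135.38 + duty 52642.29 = 61210.61
Landed cost = invoice 245850.47 + 61210.61 = 307061.08

Total landed cost: SGD 307061.08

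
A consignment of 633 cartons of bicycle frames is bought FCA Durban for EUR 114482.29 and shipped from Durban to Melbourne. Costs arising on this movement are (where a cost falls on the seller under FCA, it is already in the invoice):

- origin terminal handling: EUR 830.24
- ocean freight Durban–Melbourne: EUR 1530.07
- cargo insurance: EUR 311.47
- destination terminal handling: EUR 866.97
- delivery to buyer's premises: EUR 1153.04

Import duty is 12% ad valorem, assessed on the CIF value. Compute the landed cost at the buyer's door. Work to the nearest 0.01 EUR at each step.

FCA: the seller delivers export-cleared goods to the carrier; the buyer bears costs from that point.
CIF value = FCA price + origin terminal + freight + insurance = 114482.29 + 830.24 + 1530.07 + 311.47 = 117154.07
Import duty = 117154.07 × 12% = 14058.49
Buyer bears: origin terminal 830.24 + freight 1530.07 + insurance 311.47 + destination terminal 866.97 + delivery 1153.04 + duty 14058.49 = 18750.28
Landed cost = invoice 114482.29 + 18750.28 = 133232.57

Total landed cost: EUR 133232.57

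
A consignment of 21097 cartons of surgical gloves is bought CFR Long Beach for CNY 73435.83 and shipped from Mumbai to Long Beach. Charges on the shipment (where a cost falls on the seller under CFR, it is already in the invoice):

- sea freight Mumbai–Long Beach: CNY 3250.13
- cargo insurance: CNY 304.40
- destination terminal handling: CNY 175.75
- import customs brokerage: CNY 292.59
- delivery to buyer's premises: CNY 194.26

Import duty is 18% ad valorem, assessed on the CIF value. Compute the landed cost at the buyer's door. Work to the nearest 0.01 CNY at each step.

Total landed cost: CNY 87676.07

CFR: the seller pays costs through ocean freight to the destination port, but not insurance.
Already in the invoice (seller's account under CFR): freight — exclude.
CIF value = CFR price + insurance = 73435.83 + 304.40 = 73740.23
Import duty = 73740.23 × 18% = 13273.24
Buyer bears: insurance 304.40 + destination terminal 175.75 + brokerage 292.59 + delivery 194.26 + duty 13273.24 = 14240.24
Landed cost = invoice 73435.83 + 14240.24 = 87676.07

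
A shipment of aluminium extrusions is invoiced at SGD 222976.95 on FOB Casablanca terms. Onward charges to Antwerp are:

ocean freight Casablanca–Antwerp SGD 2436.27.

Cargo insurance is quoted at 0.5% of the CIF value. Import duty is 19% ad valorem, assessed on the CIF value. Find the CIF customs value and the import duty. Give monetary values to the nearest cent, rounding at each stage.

Let C be the CIF value. C = FOB price + freight + 0.5% × C
C − 0.5% × C = 222976.95 + 2436.27
0.995 × C = 225413.22
C = 225413.22 / 0.995 = 226545.95
Insurance premium = 0.5% × 226545.95 = 1132.73
Import duty = 226545.95 × 19% = 43043.73

CIF value: SGD 226545.95; import duty: SGD 43043.73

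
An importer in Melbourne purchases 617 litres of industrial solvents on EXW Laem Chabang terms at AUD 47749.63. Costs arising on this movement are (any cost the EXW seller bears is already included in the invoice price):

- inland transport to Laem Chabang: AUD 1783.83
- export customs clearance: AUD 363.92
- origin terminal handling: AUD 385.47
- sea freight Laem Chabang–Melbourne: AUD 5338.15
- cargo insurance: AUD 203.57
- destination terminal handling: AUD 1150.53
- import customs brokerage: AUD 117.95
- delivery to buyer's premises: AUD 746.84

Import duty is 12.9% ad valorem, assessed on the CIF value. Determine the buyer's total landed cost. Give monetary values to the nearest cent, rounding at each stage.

Total landed cost: AUD 65041.26

EXW: the seller makes goods available at their premises; the buyer bears all onward costs.
CIF value = EXW price + inland to port + export clearance + origin terminal + freight + insurance = 47749.63 + 1783.83 + 363.92 + 385.47 + 5338.15 + 203.57 = 55824.57
Import duty = 55824.57 × 12.9% = 7201.37
Buyer bears: inland to port 1783.83 + export clearance 363.92 + origin terminal 385.47 + freight 5338.15 + insurance 203.57 + destination terminal 1150.53 + brokerage 117.95 + delivery 746.84 + duty 7201.37 = 17291.63
Landed cost = invoice 47749.63 + 17291.63 = 65041.26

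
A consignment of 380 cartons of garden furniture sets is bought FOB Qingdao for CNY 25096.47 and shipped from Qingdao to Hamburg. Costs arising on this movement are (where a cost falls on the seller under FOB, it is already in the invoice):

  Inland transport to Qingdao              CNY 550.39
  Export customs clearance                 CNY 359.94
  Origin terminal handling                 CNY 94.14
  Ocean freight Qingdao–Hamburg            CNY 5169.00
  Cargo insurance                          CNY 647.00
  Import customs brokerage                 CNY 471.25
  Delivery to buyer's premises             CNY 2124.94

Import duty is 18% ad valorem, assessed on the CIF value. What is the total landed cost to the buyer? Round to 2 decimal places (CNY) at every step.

Total landed cost: CNY 39072.90

FOB: the seller bears costs until goods are on board at the origin port; the buyer bears freight, insurance and all costs thereafter.
Already in the invoice (seller's account under FOB): inland to port, export clearance, origin terminal — exclude.
CIF value = FOB price + freight + insurance = 25096.47 + 5169.00 + 647.00 = 30912.47
Import duty = 30912.47 × 18% = 5564.24
Buyer bears: freight 5169.00 + insurance 647.00 + brokerage 471.25 + delivery 2124.94 + duty 5564.24 = 13976.43
Landed cost = invoice 25096.47 + 13976.43 = 39072.90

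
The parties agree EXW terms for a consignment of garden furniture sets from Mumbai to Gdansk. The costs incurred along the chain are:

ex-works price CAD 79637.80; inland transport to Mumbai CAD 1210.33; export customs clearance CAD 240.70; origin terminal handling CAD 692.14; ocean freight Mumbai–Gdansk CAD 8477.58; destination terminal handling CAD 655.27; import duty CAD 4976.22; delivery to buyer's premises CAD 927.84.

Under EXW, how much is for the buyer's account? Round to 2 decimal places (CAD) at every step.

Buyer's account: CAD 17180.08

EXW: the seller makes goods available at their premises; the buyer bears all onward costs.
Seller's account: goods 79637.80 = 79637.80
Buyer's account: inland to port 1210.33 + export clearance 240.70 + origin terminal 692.14 + freight 8477.58 + destination terminal 655.27 + duty 4976.22 + delivery 927.84 = 17180.08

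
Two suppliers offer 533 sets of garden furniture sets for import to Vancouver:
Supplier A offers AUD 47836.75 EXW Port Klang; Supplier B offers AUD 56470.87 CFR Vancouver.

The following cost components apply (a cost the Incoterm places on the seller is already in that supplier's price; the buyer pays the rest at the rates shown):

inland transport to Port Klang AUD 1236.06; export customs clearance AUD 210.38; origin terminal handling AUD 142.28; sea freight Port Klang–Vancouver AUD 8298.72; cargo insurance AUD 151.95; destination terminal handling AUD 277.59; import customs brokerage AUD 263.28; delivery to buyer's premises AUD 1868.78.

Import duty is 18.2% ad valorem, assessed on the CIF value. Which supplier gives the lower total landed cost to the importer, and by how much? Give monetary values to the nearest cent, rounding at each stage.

Supplier B is cheaper by AUD 1481.43

Supplier A (EXW):
CIF value = EXW price + inland to port + export clearance + origin terminal + freight + insurance = 47836.75 + 1236.06 + 210.38 + 142.28 + 8298.72 + 151.95 = 57876.14
Import duty = 57876.14 × 18.2% = 10533.46
Buyer bears (A): 1236.06 + 210.38 + 142.28 + 8298.72 + 151.95 + 277.59 + 263.28 + 1868.78 = 12449.04
Landed cost (A) = invoice 47836.75 + 12449.04 + duty 10533.46 = 70819.25
Supplier B (CFR):
CIF value = CFR price + insurance = 56470.87 + 151.95 = 56622.82
Import duty = 56622.82 × 18.2% = 10305.35
Buyer bears (B): 151.95 + 277.59 + 263.28 + 1868.78 = 2561.60
Landed cost (B) = invoice 56470.87 + 2561.60 + duty 10305.35 = 69337.82
Difference = |70819.25 − 69337.82| = 1481.43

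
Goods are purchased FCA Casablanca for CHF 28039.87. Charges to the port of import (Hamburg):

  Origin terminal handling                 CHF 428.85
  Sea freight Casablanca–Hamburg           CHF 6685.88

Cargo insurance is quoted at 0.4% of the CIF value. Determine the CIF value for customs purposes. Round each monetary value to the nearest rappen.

Let C be the CIF value. C = FCA price + pre-shipment costs + freight + 0.4% × C
C − 0.4% × C = 28039.87 + 428.85 + 6685.88
0.996 × C = 35154.60
C = 35154.60 / 0.996 = 35295.78
Insurance premium = 0.4% × 35295.78 = 141.18

CIF value: CHF 35295.78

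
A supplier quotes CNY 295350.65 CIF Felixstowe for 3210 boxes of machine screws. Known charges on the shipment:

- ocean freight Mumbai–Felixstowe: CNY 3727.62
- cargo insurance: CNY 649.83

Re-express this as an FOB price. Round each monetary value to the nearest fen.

From CIF to FOB, the seller no longer bears: freight, insurance.
FOB price = 295350.65 − 3727.62 − 649.83 = 290973.20

FOB price: CNY 290973.20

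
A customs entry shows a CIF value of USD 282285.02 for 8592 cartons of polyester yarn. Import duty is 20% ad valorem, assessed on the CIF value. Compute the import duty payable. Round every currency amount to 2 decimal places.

Import duty = 282285.02 × 20% = 56457.00

Import duty: USD 56457.00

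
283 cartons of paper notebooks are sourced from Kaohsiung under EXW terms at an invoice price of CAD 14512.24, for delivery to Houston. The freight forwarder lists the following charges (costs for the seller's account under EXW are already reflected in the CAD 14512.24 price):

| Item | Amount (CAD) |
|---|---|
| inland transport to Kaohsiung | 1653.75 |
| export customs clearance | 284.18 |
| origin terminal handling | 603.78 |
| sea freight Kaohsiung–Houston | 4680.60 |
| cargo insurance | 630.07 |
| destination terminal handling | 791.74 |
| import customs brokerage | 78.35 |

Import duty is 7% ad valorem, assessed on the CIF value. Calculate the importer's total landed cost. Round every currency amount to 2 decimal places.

Total landed cost: CAD 24800.23

EXW: the seller makes goods available at their premises; the buyer bears all onward costs.
CIF value = EXW price + inland to port + export clearance + origin terminal + freight + insurance = 14512.24 + 1653.75 + 284.18 + 603.78 + 4680.60 + 630.07 = 22364.62
Import duty = 22364.62 × 7% = 1565.52
Buyer bears: inland to port 1653.75 + export clearance 284.18 + origin terminal 603.78 + freight 4680.60 + insurance 630.07 + destination terminal 791.74 + brokerage 78.35 + duty 1565.52 = 10287.99
Landed cost = invoice 14512.24 + 10287.99 = 24800.23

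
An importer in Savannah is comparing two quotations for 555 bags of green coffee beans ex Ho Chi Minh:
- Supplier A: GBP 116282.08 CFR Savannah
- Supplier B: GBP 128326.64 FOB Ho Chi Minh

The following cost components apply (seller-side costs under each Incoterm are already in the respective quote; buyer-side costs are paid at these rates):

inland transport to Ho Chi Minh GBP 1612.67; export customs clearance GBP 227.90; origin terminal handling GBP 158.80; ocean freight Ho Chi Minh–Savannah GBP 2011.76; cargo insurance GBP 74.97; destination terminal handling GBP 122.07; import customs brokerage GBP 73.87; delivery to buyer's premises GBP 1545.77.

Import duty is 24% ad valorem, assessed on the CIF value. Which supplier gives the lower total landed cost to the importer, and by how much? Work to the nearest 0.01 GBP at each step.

Supplier A is cheaper by GBP 17429.84

Supplier A (CFR):
CIF value = CFR price + insurance = 116282.08 + 74.97 = 116357.05
Import duty = 116357.05 × 24% = 27925.69
Buyer bears (A): 74.97 + 122.07 + 73.87 + 1545.77 = 1816.68
Landed cost (A) = invoice 116282.08 + 1816.68 + duty 27925.69 = 146024.45
Supplier B (FOB):
CIF value = FOB price + freight + insurance = 128326.64 + 2011.76 + 74.97 = 130413.37
Import duty = 130413.37 × 24% = 31299.21
Buyer bears (B): 2011.76 + 74.97 + 122.07 + 73.87 + 1545.77 = 3828.44
Landed cost (B) = invoice 128326.64 + 3828.44 + duty 31299.21 = 163454.29
Difference = |146024.45 − 163454.29| = 17429.84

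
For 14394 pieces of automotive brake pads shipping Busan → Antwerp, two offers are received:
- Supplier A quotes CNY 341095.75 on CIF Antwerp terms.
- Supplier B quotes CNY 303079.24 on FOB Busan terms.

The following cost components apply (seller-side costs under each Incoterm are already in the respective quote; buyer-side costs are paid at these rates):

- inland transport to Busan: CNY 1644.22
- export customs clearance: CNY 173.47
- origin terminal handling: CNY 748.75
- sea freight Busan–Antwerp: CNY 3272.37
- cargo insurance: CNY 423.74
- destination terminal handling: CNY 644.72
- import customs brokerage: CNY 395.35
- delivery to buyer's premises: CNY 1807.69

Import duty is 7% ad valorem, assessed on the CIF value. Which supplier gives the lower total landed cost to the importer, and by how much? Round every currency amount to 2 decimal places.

Supplier B is cheaper by CNY 36722.83

Supplier A (CIF):
The CIF price already equals the CIF value: 341095.75
Import duty = 341095.75 × 7% = 23876.70
Buyer bears (A): 644.72 + 395.35 + 1807.69 = 2847.76
Landed cost (A) = invoice 341095.75 + 2847.76 + duty 23876.70 = 367820.21
Supplier B (FOB):
CIF value = FOB price + freight + insurance = 303079.24 + 3272.37 + 423.74 = 306775.35
Import duty = 306775.35 × 7% = 21474.27
Buyer bears (B): 3272.37 + 423.74 + 644.72 + 395.35 + 1807.69 = 6543.87
Landed cost (B) = invoice 303079.24 + 6543.87 + duty 21474.27 = 331097.38
Difference = |367820.21 − 331097.38| = 36722.83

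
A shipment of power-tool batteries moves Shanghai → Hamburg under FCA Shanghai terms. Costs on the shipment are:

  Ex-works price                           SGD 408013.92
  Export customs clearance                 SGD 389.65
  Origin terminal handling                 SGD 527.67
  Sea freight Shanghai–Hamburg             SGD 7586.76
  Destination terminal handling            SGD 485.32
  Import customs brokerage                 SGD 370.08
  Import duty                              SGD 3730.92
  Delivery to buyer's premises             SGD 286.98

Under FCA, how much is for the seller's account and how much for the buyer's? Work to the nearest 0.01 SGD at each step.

Seller: SGD 408403.57; buyer: SGD 12987.73

FCA: the seller delivers export-cleared goods to the carrier; the buyer bears costs from that point.
Seller's account: goods 408013.92 + export clearance 389.65 = 408403.57
Buyer's account: origin terminal 527.67 + freight 7586.76 + destination terminal 485.32 + brokerage 370.08 + duty 3730.92 + delivery 286.98 = 12987.73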